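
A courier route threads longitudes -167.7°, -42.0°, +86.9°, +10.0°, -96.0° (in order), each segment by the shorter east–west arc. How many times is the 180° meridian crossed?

Leg 1: -167.7° → -42.0°, shortest Δλ = 125.7° (east) — does not cross 180°.
Leg 2: -42.0° → +86.9°, shortest Δλ = 128.9° (east) — does not cross 180°.
Leg 3: +86.9° → +10.0°, shortest Δλ = -76.9° (west) — does not cross 180°.
Leg 4: +10.0° → -96.0°, shortest Δλ = -106.0° (west) — does not cross 180°.
Total crossings: 0.

0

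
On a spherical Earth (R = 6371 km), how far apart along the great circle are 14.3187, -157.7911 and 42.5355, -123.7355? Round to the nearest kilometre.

Δλ = -123.7355 − -157.7911 = 34.0556°.
Δφ = 42.5355 − 14.3187 = 28.2168°.
a = sin²(Δφ/2) + cos φ₁ · cos φ₂ · sin²(Δλ/2) = 0.120642.
c = 2·atan2(√a, √(1−a)) = 0.70946 rad → d = 6371·c ≈ 4519.95 km.

4520 km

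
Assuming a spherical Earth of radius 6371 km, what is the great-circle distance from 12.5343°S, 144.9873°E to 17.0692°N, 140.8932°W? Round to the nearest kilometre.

Δλ = -140.8932 − 144.9873 = -285.8805°; wrapped into (−180°, 180°]: 74.1195°.
Δφ = 17.0692 − -12.5343 = 29.6035°.
a = sin²(Δφ/2) + cos φ₁ · cos φ₂ · sin²(Δλ/2) = 0.404179.
c = 2·atan2(√a, √(1−a)) = 1.37796 rad → d = 6371·c ≈ 8778.99 km.

8779 km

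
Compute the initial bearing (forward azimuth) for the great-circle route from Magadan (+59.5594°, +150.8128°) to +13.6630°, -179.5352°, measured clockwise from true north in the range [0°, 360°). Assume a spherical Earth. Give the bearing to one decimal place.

141.7°

Δλ = -179.5352 − 150.8128 = -330.3480°; wrapped into (−180°, 180°]: 29.6520°.
θ = atan2( sin Δλ · cos φ₂ , cos φ₁ · sin φ₂ − sin φ₁ · cos φ₂ · cos Δλ )
  = atan2(0.48073, -0.60838) = 141.685° → normalised to [0°, 360°): 141.685°.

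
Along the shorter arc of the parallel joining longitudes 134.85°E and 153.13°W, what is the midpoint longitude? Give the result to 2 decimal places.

Signed shortest Δλ from +134.85° to -153.13° is +72.02°.
Midpoint longitude = +134.85° + (+72.02°)/2 = +134.85° + 36.01° = +170.86°.
(The naïve average (+134.85 + -153.13)/2 = -9.14° is on the wrong side of the globe.)

170.86°E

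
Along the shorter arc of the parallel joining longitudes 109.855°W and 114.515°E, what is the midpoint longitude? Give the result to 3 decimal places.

177.670°W

Signed shortest Δλ from -109.855° to +114.515° is -135.630°.
Midpoint longitude = -109.855° + (-135.630°)/2 = -109.855° − 67.815° = -177.670°.
(The naïve average (-109.855 + +114.515)/2 = 2.33° is on the wrong side of the globe.)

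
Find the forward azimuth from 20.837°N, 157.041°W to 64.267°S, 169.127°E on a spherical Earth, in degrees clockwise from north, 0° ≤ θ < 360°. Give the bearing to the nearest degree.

194°

Δλ = 169.127 − -157.041 = 326.168°; wrapped into (−180°, 180°]: -33.832°.
θ = atan2( sin Δλ · cos φ₂ , cos φ₁ · sin φ₂ − sin φ₁ · cos φ₂ · cos Δλ )
  = atan2(-0.24173, -0.97020) = -166.009° → normalised to [0°, 360°): 193.991°.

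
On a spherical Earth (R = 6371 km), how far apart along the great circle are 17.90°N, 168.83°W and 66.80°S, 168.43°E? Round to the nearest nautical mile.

Δλ = 168.43 − -168.83 = 337.26°; wrapped into (−180°, 180°]: -22.74°.
Δφ = -66.80 − 17.90 = -84.70°.
a = sin²(Δφ/2) + cos φ₁ · cos φ₂ · sin²(Δλ/2) = 0.468384.
c = 2·atan2(√a, √(1−a)) = 1.50752 rad → d = 6371·c ≈ 9604.43 km ≈ 5185.98 nmi.

5186 nmi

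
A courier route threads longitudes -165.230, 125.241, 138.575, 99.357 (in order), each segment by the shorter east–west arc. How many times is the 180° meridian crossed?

1

Leg 1: -165.230° → +125.241°, shortest Δλ = -69.529° (west) — crosses 180°.
Leg 2: +125.241° → +138.575°, shortest Δλ = 13.334° (east) — does not cross 180°.
Leg 3: +138.575° → +99.357°, shortest Δλ = -39.218° (west) — does not cross 180°.
Total crossings: 1.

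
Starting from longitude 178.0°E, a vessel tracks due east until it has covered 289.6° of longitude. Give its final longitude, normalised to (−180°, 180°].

107.6°E

Start at +178.0°; shift +289.6° → +467.6°.
+467.6° lies outside (−180°, 180°]; subtract 360° → +107.6°.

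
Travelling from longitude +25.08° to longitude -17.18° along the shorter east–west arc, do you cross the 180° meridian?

No

Signed shortest Δλ = ((-17.18 − 25.08 + 180) mod 360) − 180 = -42.26°.
Going west by 42.26° from +25.08° reaches -17.18° without touching 180°.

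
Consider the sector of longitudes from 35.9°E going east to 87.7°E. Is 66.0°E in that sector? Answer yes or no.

Yes

Band width going east from +35.9° to +87.7°: ((87.7 − 35.9) mod 360) = 51.8°.
Offset of +66.0° east of the west edge: ((66.0 − 35.9) mod 360) = 30.1°.
30.1° ≤ 51.8° ⇒ inside.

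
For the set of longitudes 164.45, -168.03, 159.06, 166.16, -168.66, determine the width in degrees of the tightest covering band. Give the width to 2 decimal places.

32.91°

Sort the longitudes: -168.66°, -168.03°, +159.06°, +164.45°, +166.16°.
Eastward gaps between consecutive values (wrapping around): 0.63°, 327.09°, 5.39°, 1.71°, 25.18°.
Largest gap = 327.09° ⇒ minimal covering band is its complement: 360° − 327.09° = 32.91°.
Band runs from +159.06° eastward to -168.03°, crossing the antimeridian.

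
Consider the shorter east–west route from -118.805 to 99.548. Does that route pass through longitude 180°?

Yes

Naïve |99.548 − -118.805| = 218.353° > 180°, so the shorter arc goes the other way round — across 180°.
Signed shortest Δλ = ((99.548 − -118.805 + 180) mod 360) − 180 = -141.647°.
Going west by 141.647° from -118.805° passes through 180° before reaching +99.548°.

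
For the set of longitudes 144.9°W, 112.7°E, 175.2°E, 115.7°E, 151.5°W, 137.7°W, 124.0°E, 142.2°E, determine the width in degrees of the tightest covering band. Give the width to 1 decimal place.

109.6°

Sort the longitudes: -151.5°, -144.9°, -137.7°, +112.7°, +115.7°, +124.0°, +142.2°, +175.2°.
Eastward gaps between consecutive values (wrapping around): 6.6°, 7.2°, 250.4°, 3.0°, 8.3°, 18.2°, 33.0°, 33.3°.
Largest gap = 250.4° ⇒ minimal covering band is its complement: 360° − 250.4° = 109.6°.
Band runs from +112.7° eastward to -137.7°, crossing the antimeridian.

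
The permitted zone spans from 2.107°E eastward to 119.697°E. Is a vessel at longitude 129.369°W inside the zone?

Band width going east from +2.107° to +119.697°: ((119.697 − 2.107) mod 360) = 117.590°.
Offset of -129.369° east of the west edge: ((-129.369 − 2.107) mod 360) = 228.524°.
228.524° > 117.590° ⇒ outside.

No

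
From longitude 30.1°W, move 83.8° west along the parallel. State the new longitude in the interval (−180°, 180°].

Start at -30.1°; shift −83.8° → -113.9°.
-113.9° already lies in (−180°, 180°].

113.9°W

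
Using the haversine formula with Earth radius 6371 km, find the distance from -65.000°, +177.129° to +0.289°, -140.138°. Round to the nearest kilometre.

8027 km

Δλ = -140.138 − 177.129 = -317.267°; wrapped into (−180°, 180°]: 42.733°.
Δφ = 0.289 − -65.000 = 65.289°.
a = sin²(Δφ/2) + cos φ₁ · cos φ₂ · sin²(Δλ/2) = 0.347076.
c = 2·atan2(√a, √(1−a)) = 1.25997 rad → d = 6371·c ≈ 8027.25 km.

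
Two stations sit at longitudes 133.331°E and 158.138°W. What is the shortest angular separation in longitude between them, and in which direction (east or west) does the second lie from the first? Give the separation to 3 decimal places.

68.531° east

Raw difference: -158.138 − 133.331 = -291.469°.
Normalise into (−180°, 180°]: -291.469° + 360° = 68.531°.
Positive ⇒ the second point lies to the east; separation 68.531°.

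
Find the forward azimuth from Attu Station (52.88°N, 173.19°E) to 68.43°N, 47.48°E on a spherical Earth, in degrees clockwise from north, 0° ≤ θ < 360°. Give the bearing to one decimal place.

337.8°

Δλ = 47.48 − 173.19 = -125.71°.
θ = atan2( sin Δλ · cos φ₂ , cos φ₁ · sin φ₂ − sin φ₁ · cos φ₂ · cos Δλ )
  = atan2(-0.29852, 0.73233) = -22.177° → normalised to [0°, 360°): 337.823°.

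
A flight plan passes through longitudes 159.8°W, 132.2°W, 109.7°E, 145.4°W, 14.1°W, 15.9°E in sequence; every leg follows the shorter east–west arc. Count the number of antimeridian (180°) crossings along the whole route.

Leg 1: -159.8° → -132.2°, shortest Δλ = 27.6° (east) — does not cross 180°.
Leg 2: -132.2° → +109.7°, shortest Δλ = -118.1° (west) — crosses 180°.
Leg 3: +109.7° → -145.4°, shortest Δλ = 104.9° (east) — crosses 180°.
Leg 4: -145.4° → -14.1°, shortest Δλ = 131.3° (east) — does not cross 180°.
Leg 5: -14.1° → +15.9°, shortest Δλ = 30.0° (east) — does not cross 180°.
Total crossings: 2.

2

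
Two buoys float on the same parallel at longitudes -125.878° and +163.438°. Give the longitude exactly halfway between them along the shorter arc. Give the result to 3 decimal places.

Signed shortest Δλ from -125.878° to +163.438° is -70.684°.
Midpoint longitude = -125.878° + (-70.684°)/2 = -125.878° − 35.342° = -161.220°.
(The naïve average (-125.878 + +163.438)/2 = 18.78° is on the wrong side of the globe.)

-161.220°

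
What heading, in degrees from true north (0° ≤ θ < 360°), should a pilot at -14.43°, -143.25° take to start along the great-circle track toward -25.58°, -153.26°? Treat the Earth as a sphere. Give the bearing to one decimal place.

Δλ = -153.26 − -143.25 = -10.01°.
θ = atan2( sin Δλ · cos φ₂ , cos φ₁ · sin φ₂ − sin φ₁ · cos φ₂ · cos Δλ )
  = atan2(-0.15678, -0.19680) = -141.457° → normalised to [0°, 360°): 218.543°.

218.5°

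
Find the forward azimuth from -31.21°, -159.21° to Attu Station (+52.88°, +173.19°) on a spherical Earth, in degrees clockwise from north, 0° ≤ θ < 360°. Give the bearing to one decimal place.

343.7°

Δλ = 173.19 − -159.21 = 332.40°; wrapped into (−180°, 180°]: -27.60°.
θ = atan2( sin Δλ · cos φ₂ , cos φ₁ · sin φ₂ − sin φ₁ · cos φ₂ · cos Δλ )
  = atan2(-0.27959, 0.95910) = -16.252° → normalised to [0°, 360°): 343.748°.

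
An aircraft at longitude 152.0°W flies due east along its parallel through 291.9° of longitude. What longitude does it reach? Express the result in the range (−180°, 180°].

Start at -152.0°; shift +291.9° → +139.9°.
+139.9° already lies in (−180°, 180°].

139.9°E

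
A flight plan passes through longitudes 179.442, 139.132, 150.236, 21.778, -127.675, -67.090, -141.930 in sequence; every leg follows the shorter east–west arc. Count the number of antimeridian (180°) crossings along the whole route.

0

Leg 1: +179.442° → +139.132°, shortest Δλ = -40.31° (west) — does not cross 180°.
Leg 2: +139.132° → +150.236°, shortest Δλ = 11.104° (east) — does not cross 180°.
Leg 3: +150.236° → +21.778°, shortest Δλ = -128.458° (west) — does not cross 180°.
Leg 4: +21.778° → -127.675°, shortest Δλ = -149.453° (west) — does not cross 180°.
Leg 5: -127.675° → -67.090°, shortest Δλ = 60.585° (east) — does not cross 180°.
Leg 6: -67.090° → -141.930°, shortest Δλ = -74.84° (west) — does not cross 180°.
Total crossings: 0.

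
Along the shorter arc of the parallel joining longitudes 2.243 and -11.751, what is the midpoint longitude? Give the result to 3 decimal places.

Signed shortest Δλ from +2.243° to -11.751° is -13.994°.
Midpoint longitude = +2.243° + (-13.994°)/2 = +2.243° − 6.997° = -4.754°.

-4.754°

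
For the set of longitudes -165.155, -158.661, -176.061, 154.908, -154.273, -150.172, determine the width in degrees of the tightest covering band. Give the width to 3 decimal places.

Sort the longitudes: -176.061°, -165.155°, -158.661°, -154.273°, -150.172°, +154.908°.
Eastward gaps between consecutive values (wrapping around): 10.906°, 6.494°, 4.388°, 4.101°, 305.080°, 29.031°.
Largest gap = 305.080° ⇒ minimal covering band is its complement: 360° − 305.080° = 54.920°.
Band runs from +154.908° eastward to -150.172°, crossing the antimeridian.

54.920°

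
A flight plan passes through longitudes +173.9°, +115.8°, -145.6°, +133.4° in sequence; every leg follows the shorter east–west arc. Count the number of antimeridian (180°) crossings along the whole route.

2

Leg 1: +173.9° → +115.8°, shortest Δλ = -58.1° (west) — does not cross 180°.
Leg 2: +115.8° → -145.6°, shortest Δλ = 98.6° (east) — crosses 180°.
Leg 3: -145.6° → +133.4°, shortest Δλ = -81.0° (west) — crosses 180°.
Total crossings: 2.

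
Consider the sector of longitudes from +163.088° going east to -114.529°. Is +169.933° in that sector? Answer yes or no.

Yes

Band width going east from +163.088° to -114.529°: ((-114.529 − 163.088) mod 360) = 82.383°.
Offset of +169.933° east of the west edge: ((169.933 − 163.088) mod 360) = 6.845°.
6.845° ≤ 82.383° ⇒ inside.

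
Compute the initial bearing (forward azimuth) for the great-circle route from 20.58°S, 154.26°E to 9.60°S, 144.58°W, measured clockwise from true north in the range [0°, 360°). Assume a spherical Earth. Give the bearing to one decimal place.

89.3°

Δλ = -144.58 − 154.26 = -298.84°; wrapped into (−180°, 180°]: 61.16°.
θ = atan2( sin Δλ · cos φ₂ , cos φ₁ · sin φ₂ − sin φ₁ · cos φ₂ · cos Δλ )
  = atan2(0.86370, 0.01106) = 89.266° → normalised to [0°, 360°): 89.266°.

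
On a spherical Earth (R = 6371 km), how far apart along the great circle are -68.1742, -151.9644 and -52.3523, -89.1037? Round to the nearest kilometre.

3670 km

Δλ = -89.1037 − -151.9644 = 62.8607°.
Δφ = -52.3523 − -68.1742 = 15.8219°.
a = sin²(Δφ/2) + cos φ₁ · cos φ₂ · sin²(Δλ/2) = 0.080694.
c = 2·atan2(√a, √(1−a)) = 0.57606 rad → d = 6371·c ≈ 3670.11 km.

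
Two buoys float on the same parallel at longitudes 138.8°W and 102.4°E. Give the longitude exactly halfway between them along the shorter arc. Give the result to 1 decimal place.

Signed shortest Δλ from -138.8° to +102.4° is -118.8°.
Midpoint longitude = -138.8° + (-118.8°)/2 = -138.8° − 59.4° = -198.2°.
Normalise into (−180°, 180°]: +161.8°.
(The naïve average (-138.8 + +102.4)/2 = -18.2° is on the wrong side of the globe.)

161.8°E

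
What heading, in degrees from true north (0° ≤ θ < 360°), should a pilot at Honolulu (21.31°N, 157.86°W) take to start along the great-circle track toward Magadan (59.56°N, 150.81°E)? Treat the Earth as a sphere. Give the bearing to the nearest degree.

Δλ = 150.81 − -157.86 = 308.67°; wrapped into (−180°, 180°]: -51.33°.
θ = atan2( sin Δλ · cos φ₂ , cos φ₁ · sin φ₂ − sin φ₁ · cos φ₂ · cos Δλ )
  = atan2(-0.39556, 0.68817) = -29.890° → normalised to [0°, 360°): 330.110°.

330°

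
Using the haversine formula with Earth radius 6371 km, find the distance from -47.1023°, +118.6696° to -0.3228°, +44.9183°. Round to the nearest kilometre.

8760 km

Δλ = 44.9183 − 118.6696 = -73.7513°.
Δφ = -0.3228 − -47.1023 = 46.7795°.
a = sin²(Δφ/2) + cos φ₁ · cos φ₂ · sin²(Δλ/2) = 0.402707.
c = 2·atan2(√a, √(1−a)) = 1.37496 rad → d = 6371·c ≈ 8759.87 km.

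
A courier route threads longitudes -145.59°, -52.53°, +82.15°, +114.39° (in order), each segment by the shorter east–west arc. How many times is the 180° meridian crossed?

Leg 1: -145.59° → -52.53°, shortest Δλ = 93.06° (east) — does not cross 180°.
Leg 2: -52.53° → +82.15°, shortest Δλ = 134.68° (east) — does not cross 180°.
Leg 3: +82.15° → +114.39°, shortest Δλ = 32.24° (east) — does not cross 180°.
Total crossings: 0.

0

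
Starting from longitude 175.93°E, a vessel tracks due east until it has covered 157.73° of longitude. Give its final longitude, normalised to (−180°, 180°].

Start at +175.93°; shift +157.73° → +333.66°.
+333.66° lies outside (−180°, 180°]; subtract 360° → -26.34°.

26.34°W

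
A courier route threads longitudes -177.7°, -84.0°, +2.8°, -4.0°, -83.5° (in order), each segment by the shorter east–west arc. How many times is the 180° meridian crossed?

Leg 1: -177.7° → -84.0°, shortest Δλ = 93.7° (east) — does not cross 180°.
Leg 2: -84.0° → +2.8°, shortest Δλ = 86.8° (east) — does not cross 180°.
Leg 3: +2.8° → -4.0°, shortest Δλ = -6.8° (west) — does not cross 180°.
Leg 4: -4.0° → -83.5°, shortest Δλ = -79.5° (west) — does not cross 180°.
Total crossings: 0.

0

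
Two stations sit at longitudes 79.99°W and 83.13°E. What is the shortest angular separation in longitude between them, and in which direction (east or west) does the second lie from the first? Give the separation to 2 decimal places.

163.12° east

Raw difference: 83.13 − -79.99 = 163.12°.
Normalise into (−180°, 180°]: 163.12° stays 163.12°.
Positive ⇒ the second point lies to the east; separation 163.12°.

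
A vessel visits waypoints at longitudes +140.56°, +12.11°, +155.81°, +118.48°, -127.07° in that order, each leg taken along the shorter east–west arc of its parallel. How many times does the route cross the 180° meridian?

1

Leg 1: +140.56° → +12.11°, shortest Δλ = -128.45° (west) — does not cross 180°.
Leg 2: +12.11° → +155.81°, shortest Δλ = 143.7° (east) — does not cross 180°.
Leg 3: +155.81° → +118.48°, shortest Δλ = -37.33° (west) — does not cross 180°.
Leg 4: +118.48° → -127.07°, shortest Δλ = 114.45° (east) — crosses 180°.
Total crossings: 1.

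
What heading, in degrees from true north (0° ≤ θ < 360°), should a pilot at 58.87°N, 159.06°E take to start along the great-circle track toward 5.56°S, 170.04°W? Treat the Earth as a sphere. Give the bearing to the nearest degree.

147°

Δλ = -170.04 − 159.06 = -329.10°; wrapped into (−180°, 180°]: 30.90°.
θ = atan2( sin Δλ · cos φ₂ , cos φ₁ · sin φ₂ − sin φ₁ · cos φ₂ · cos Δλ )
  = atan2(0.51113, -0.78113) = 146.802° → normalised to [0°, 360°): 146.802°.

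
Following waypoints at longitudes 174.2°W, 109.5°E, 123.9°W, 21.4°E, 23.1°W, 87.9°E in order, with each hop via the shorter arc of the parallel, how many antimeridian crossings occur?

2

Leg 1: -174.2° → +109.5°, shortest Δλ = -76.3° (west) — crosses 180°.
Leg 2: +109.5° → -123.9°, shortest Δλ = 126.6° (east) — crosses 180°.
Leg 3: -123.9° → +21.4°, shortest Δλ = 145.3° (east) — does not cross 180°.
Leg 4: +21.4° → -23.1°, shortest Δλ = -44.5° (west) — does not cross 180°.
Leg 5: -23.1° → +87.9°, shortest Δλ = 111.0° (east) — does not cross 180°.
Total crossings: 2.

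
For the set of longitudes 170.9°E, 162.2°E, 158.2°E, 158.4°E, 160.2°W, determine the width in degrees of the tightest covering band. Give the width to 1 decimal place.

Sort the longitudes: -160.2°, +158.2°, +158.4°, +162.2°, +170.9°.
Eastward gaps between consecutive values (wrapping around): 318.4°, 0.2°, 3.8°, 8.7°, 28.9°.
Largest gap = 318.4° ⇒ minimal covering band is its complement: 360° − 318.4° = 41.6°.
Band runs from +158.2° eastward to -160.2°, crossing the antimeridian.

41.6°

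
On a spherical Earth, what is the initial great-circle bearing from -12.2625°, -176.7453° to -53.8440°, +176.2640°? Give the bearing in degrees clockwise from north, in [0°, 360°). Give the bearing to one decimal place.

Δλ = 176.2640 − -176.7453 = 353.0093°; wrapped into (−180°, 180°]: -6.9907°.
θ = atan2( sin Δλ · cos φ₂ , cos φ₁ · sin φ₂ − sin φ₁ · cos φ₂ · cos Δλ )
  = atan2(-0.07181, -0.66462) = -173.834° → normalised to [0°, 360°): 186.166°.

186.2°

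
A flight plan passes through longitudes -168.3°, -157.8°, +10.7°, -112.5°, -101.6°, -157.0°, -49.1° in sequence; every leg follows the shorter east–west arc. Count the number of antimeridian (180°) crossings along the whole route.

0

Leg 1: -168.3° → -157.8°, shortest Δλ = 10.5° (east) — does not cross 180°.
Leg 2: -157.8° → +10.7°, shortest Δλ = 168.5° (east) — does not cross 180°.
Leg 3: +10.7° → -112.5°, shortest Δλ = -123.2° (west) — does not cross 180°.
Leg 4: -112.5° → -101.6°, shortest Δλ = 10.9° (east) — does not cross 180°.
Leg 5: -101.6° → -157.0°, shortest Δλ = -55.4° (west) — does not cross 180°.
Leg 6: -157.0° → -49.1°, shortest Δλ = 107.9° (east) — does not cross 180°.
Total crossings: 0.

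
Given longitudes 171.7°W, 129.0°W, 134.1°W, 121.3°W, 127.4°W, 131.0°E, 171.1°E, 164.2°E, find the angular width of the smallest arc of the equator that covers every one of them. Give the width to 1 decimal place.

Sort the longitudes: -171.7°, -134.1°, -129.0°, -127.4°, -121.3°, +131.0°, +164.2°, +171.1°.
Eastward gaps between consecutive values (wrapping around): 37.6°, 5.1°, 1.6°, 6.1°, 252.3°, 33.2°, 6.9°, 17.2°.
Largest gap = 252.3° ⇒ minimal covering band is its complement: 360° − 252.3° = 107.7°.
Band runs from +131.0° eastward to -121.3°, crossing the antimeridian.

107.7°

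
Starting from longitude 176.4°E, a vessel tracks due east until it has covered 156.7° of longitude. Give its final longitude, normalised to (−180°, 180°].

Start at +176.4°; shift +156.7° → +333.1°.
+333.1° lies outside (−180°, 180°]; subtract 360° → -26.9°.

26.9°W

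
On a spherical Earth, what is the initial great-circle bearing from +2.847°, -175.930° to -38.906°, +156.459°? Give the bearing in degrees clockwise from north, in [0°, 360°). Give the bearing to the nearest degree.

Δλ = 156.459 − -175.930 = 332.389°; wrapped into (−180°, 180°]: -27.611°.
θ = atan2( sin Δλ · cos φ₂ , cos φ₁ · sin φ₂ − sin φ₁ · cos φ₂ · cos Δλ )
  = atan2(-0.36066, -0.66152) = -151.401° → normalised to [0°, 360°): 208.599°.

209°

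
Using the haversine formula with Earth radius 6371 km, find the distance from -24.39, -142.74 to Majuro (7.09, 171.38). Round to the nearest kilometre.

6080 km

Δλ = 171.38 − -142.74 = 314.12°; wrapped into (−180°, 180°]: -45.88°.
Δφ = 7.09 − -24.39 = 31.48°.
a = sin²(Δφ/2) + cos φ₁ · cos φ₂ · sin²(Δλ/2) = 0.210891.
c = 2·atan2(√a, √(1−a)) = 0.95425 rad → d = 6371·c ≈ 6079.55 km.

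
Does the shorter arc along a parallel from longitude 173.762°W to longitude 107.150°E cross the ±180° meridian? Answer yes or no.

Naïve |107.150 − -173.762| = 280.912° > 180°, so the shorter arc goes the other way round — across 180°.
Signed shortest Δλ = ((107.150 − -173.762 + 180) mod 360) − 180 = -79.088°.
Going west by 79.088° from -173.762° passes through 180° before reaching +107.150°.

Yes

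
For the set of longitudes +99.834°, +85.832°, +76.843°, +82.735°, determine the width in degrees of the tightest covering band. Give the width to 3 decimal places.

22.991°

Sort the longitudes: +76.843°, +82.735°, +85.832°, +99.834°.
Eastward gaps between consecutive values (wrapping around): 5.892°, 3.097°, 14.002°, 337.009°.
Largest gap = 337.009° ⇒ minimal covering band is its complement: 360° − 337.009° = 22.991°.
Band runs from +76.843° eastward to +99.834°.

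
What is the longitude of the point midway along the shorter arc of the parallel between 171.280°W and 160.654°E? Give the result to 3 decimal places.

174.687°E

Signed shortest Δλ from -171.280° to +160.654° is -28.066°.
Midpoint longitude = -171.280° + (-28.066°)/2 = -171.280° − 14.033° = -185.313°.
Normalise into (−180°, 180°]: +174.687°.
(The naïve average (-171.280 + +160.654)/2 = -5.313° is on the wrong side of the globe.)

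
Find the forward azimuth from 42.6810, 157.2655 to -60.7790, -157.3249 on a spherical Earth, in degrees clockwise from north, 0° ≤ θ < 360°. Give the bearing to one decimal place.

158.3°

Δλ = -157.3249 − 157.2655 = -314.5904°; wrapped into (−180°, 180°]: 45.4096°.
θ = atan2( sin Δλ · cos φ₂ , cos φ₁ · sin φ₂ − sin φ₁ · cos φ₂ · cos Δλ )
  = atan2(0.34765, -0.87392) = 158.307° → normalised to [0°, 360°): 158.307°.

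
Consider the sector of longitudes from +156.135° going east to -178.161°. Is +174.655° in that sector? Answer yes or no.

Yes

Band width going east from +156.135° to -178.161°: ((-178.161 − 156.135) mod 360) = 25.704°.
Offset of +174.655° east of the west edge: ((174.655 − 156.135) mod 360) = 18.520°.
18.520° ≤ 25.704° ⇒ inside.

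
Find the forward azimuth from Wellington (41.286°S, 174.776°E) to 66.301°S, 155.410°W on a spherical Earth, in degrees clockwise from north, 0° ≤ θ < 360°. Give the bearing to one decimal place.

Δλ = -155.410 − 174.776 = -330.186°; wrapped into (−180°, 180°]: 29.814°.
θ = atan2( sin Δλ · cos φ₂ , cos φ₁ · sin φ₂ − sin φ₁ · cos φ₂ · cos Δλ )
  = atan2(0.19983, -0.45796) = 156.425° → normalised to [0°, 360°): 156.425°.

156.4°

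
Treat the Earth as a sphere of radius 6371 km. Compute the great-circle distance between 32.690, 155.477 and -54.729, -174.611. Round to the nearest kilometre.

Δλ = -174.611 − 155.477 = -330.088°; wrapped into (−180°, 180°]: 29.912°.
Δφ = -54.729 − 32.690 = -87.419°.
a = sin²(Δφ/2) + cos φ₁ · cos φ₂ · sin²(Δλ/2) = 0.509852.
c = 2·atan2(√a, √(1−a)) = 1.59050 rad → d = 6371·c ≈ 10133.09 km.

10133 km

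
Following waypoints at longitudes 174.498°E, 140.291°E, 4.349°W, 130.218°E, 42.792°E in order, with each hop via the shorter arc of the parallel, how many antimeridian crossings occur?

Leg 1: +174.498° → +140.291°, shortest Δλ = -34.207° (west) — does not cross 180°.
Leg 2: +140.291° → -4.349°, shortest Δλ = -144.64° (west) — does not cross 180°.
Leg 3: -4.349° → +130.218°, shortest Δλ = 134.567° (east) — does not cross 180°.
Leg 4: +130.218° → +42.792°, shortest Δλ = -87.426° (west) — does not cross 180°.
Total crossings: 0.

0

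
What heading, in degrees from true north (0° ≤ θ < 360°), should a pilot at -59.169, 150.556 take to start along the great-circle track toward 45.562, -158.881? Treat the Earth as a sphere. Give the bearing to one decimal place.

Δλ = -158.881 − 150.556 = -309.437°; wrapped into (−180°, 180°]: 50.563°.
θ = atan2( sin Δλ · cos φ₂ , cos φ₁ · sin φ₂ − sin φ₁ · cos φ₂ · cos Δλ )
  = atan2(0.54073, 0.74783) = 35.869° → normalised to [0°, 360°): 35.869°.

35.9°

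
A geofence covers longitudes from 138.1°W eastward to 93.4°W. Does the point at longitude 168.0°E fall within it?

Band width going east from -138.1° to -93.4°: ((-93.4 − -138.1) mod 360) = 44.7°.
Offset of +168.0° east of the west edge: ((168.0 − -138.1) mod 360) = 306.1°.
306.1° > 44.7° ⇒ outside.

No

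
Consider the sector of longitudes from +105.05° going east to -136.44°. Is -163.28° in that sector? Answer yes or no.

Band width going east from +105.05° to -136.44°: ((-136.44 − 105.05) mod 360) = 118.51°.
Offset of -163.28° east of the west edge: ((-163.28 − 105.05) mod 360) = 91.67°.
91.67° ≤ 118.51° ⇒ inside.

Yes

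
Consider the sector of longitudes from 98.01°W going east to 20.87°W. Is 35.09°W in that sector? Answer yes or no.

Yes

Band width going east from -98.01° to -20.87°: ((-20.87 − -98.01) mod 360) = 77.14°.
Offset of -35.09° east of the west edge: ((-35.09 − -98.01) mod 360) = 62.92°.
62.92° ≤ 77.14° ⇒ inside.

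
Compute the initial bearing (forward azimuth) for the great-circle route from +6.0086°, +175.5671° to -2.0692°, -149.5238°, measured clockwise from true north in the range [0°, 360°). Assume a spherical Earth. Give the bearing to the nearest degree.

Δλ = -149.5238 − 175.5671 = -325.0909°; wrapped into (−180°, 180°]: 34.9091°.
θ = atan2( sin Δλ · cos φ₂ , cos φ₁ · sin φ₂ − sin φ₁ · cos φ₂ · cos Δλ )
  = atan2(0.57190, -0.12169) = 102.013° → normalised to [0°, 360°): 102.013°.

102°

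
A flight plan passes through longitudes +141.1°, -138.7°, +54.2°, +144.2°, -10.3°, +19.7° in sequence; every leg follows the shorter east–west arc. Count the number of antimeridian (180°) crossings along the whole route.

Leg 1: +141.1° → -138.7°, shortest Δλ = 80.2° (east) — crosses 180°.
Leg 2: -138.7° → +54.2°, shortest Δλ = -167.1° (west) — crosses 180°.
Leg 3: +54.2° → +144.2°, shortest Δλ = 90.0° (east) — does not cross 180°.
Leg 4: +144.2° → -10.3°, shortest Δλ = -154.5° (west) — does not cross 180°.
Leg 5: -10.3° → +19.7°, shortest Δλ = 30.0° (east) — does not cross 180°.
Total crossings: 2.

2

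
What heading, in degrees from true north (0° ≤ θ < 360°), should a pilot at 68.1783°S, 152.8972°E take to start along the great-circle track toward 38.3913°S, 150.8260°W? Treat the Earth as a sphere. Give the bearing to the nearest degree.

75°

Δλ = -150.8260 − 152.8972 = -303.7232°; wrapped into (−180°, 180°]: 56.2768°.
θ = atan2( sin Δλ · cos φ₂ , cos φ₁ · sin φ₂ − sin φ₁ · cos φ₂ · cos Δλ )
  = atan2(0.65190, 0.17312) = 75.128° → normalised to [0°, 360°): 75.128°.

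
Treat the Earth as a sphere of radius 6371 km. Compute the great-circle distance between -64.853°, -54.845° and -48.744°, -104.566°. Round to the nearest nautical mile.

Δλ = -104.566 − -54.845 = -49.721°.
Δφ = -48.744 − -64.853 = 16.109°.
a = sin²(Δφ/2) + cos φ₁ · cos φ₂ · sin²(Δλ/2) = 0.069159.
c = 2·atan2(√a, √(1−a)) = 0.53222 rad → d = 6371·c ≈ 3390.79 km ≈ 1830.88 nmi.

1831 nmi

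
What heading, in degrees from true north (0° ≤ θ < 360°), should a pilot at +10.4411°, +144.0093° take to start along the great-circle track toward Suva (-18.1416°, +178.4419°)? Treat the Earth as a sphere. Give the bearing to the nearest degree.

Δλ = 178.4419 − 144.0093 = 34.4326°.
θ = atan2( sin Δλ · cos φ₂ , cos φ₁ · sin φ₂ − sin φ₁ · cos φ₂ · cos Δλ )
  = atan2(0.53733, -0.44825) = 129.836° → normalised to [0°, 360°): 129.836°.

130°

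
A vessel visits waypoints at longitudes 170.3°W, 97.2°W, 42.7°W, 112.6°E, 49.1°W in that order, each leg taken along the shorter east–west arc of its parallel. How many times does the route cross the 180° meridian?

Leg 1: -170.3° → -97.2°, shortest Δλ = 73.1° (east) — does not cross 180°.
Leg 2: -97.2° → -42.7°, shortest Δλ = 54.5° (east) — does not cross 180°.
Leg 3: -42.7° → +112.6°, shortest Δλ = 155.3° (east) — does not cross 180°.
Leg 4: +112.6° → -49.1°, shortest Δλ = -161.7° (west) — does not cross 180°.
Total crossings: 0.

0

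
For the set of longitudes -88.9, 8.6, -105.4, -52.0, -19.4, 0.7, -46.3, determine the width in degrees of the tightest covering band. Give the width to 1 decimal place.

Sort the longitudes: -105.4°, -88.9°, -52.0°, -46.3°, -19.4°, +0.7°, +8.6°.
Eastward gaps between consecutive values (wrapping around): 16.5°, 36.9°, 5.7°, 26.9°, 20.1°, 7.9°, 246.0°.
Largest gap = 246.0° ⇒ minimal covering band is its complement: 360° − 246.0° = 114.0°.
Band runs from -105.4° eastward to +8.6°.

114.0°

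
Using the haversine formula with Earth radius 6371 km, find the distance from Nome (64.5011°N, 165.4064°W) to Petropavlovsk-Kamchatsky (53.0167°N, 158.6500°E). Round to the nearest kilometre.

2386 km

Δλ = 158.6500 − -165.4064 = 324.0564°; wrapped into (−180°, 180°]: -35.9436°.
Δφ = 53.0167 − 64.5011 = -11.4844°.
a = sin²(Δφ/2) + cos φ₁ · cos φ₂ · sin²(Δλ/2) = 0.034666.
c = 2·atan2(√a, √(1−a)) = 0.37456 rad → d = 6371·c ≈ 2386.33 km.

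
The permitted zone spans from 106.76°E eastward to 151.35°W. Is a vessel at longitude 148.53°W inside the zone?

No

Band width going east from +106.76° to -151.35°: ((-151.35 − 106.76) mod 360) = 101.89°.
Offset of -148.53° east of the west edge: ((-148.53 − 106.76) mod 360) = 104.71°.
104.71° > 101.89° ⇒ outside.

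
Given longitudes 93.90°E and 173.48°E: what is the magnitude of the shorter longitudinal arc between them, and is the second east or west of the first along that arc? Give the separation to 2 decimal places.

79.58° east

Raw difference: 173.48 − 93.90 = 79.58°.
Normalise into (−180°, 180°]: 79.58° stays 79.58°.
Positive ⇒ the second point lies to the east; separation 79.58°.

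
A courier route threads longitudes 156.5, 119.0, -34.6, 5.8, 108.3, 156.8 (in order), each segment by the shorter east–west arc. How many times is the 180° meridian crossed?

Leg 1: +156.5° → +119.0°, shortest Δλ = -37.5° (west) — does not cross 180°.
Leg 2: +119.0° → -34.6°, shortest Δλ = -153.6° (west) — does not cross 180°.
Leg 3: -34.6° → +5.8°, shortest Δλ = 40.4° (east) — does not cross 180°.
Leg 4: +5.8° → +108.3°, shortest Δλ = 102.5° (east) — does not cross 180°.
Leg 5: +108.3° → +156.8°, shortest Δλ = 48.5° (east) — does not cross 180°.
Total crossings: 0.

0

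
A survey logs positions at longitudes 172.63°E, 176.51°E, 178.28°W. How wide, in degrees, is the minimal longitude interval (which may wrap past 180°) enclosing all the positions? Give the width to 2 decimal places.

9.09°

Sort the longitudes: -178.28°, +172.63°, +176.51°.
Eastward gaps between consecutive values (wrapping around): 350.91°, 3.88°, 5.21°.
Largest gap = 350.91° ⇒ minimal covering band is its complement: 360° − 350.91° = 9.09°.
Band runs from +172.63° eastward to -178.28°, crossing the antimeridian.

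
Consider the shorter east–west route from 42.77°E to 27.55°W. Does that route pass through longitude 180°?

Signed shortest Δλ = ((-27.55 − 42.77 + 180) mod 360) − 180 = -70.32°.
Going west by 70.32° from +42.77° reaches -27.55° without touching 180°.

No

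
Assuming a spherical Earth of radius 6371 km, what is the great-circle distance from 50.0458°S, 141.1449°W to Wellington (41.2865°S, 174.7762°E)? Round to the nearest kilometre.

Δλ = 174.7762 − -141.1449 = 315.9211°; wrapped into (−180°, 180°]: -44.0789°.
Δφ = -41.2865 − -50.0458 = 8.7593°.
a = sin²(Δφ/2) + cos φ₁ · cos φ₂ · sin²(Δλ/2) = 0.073778.
c = 2·atan2(√a, √(1−a)) = 0.55015 rad → d = 6371·c ≈ 3505.03 km.

3505 km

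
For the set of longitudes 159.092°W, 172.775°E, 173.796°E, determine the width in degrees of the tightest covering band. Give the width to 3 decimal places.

Sort the longitudes: -159.092°, +172.775°, +173.796°.
Eastward gaps between consecutive values (wrapping around): 331.867°, 1.021°, 27.112°.
Largest gap = 331.867° ⇒ minimal covering band is its complement: 360° − 331.867° = 28.133°.
Band runs from +172.775° eastward to -159.092°, crossing the antimeridian.

28.133°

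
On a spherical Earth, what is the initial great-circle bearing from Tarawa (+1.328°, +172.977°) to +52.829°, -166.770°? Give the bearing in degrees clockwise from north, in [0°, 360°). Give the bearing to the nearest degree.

Δλ = -166.770 − 172.977 = -339.747°; wrapped into (−180°, 180°]: 20.253°.
θ = atan2( sin Δλ · cos φ₂ , cos φ₁ · sin φ₂ − sin φ₁ · cos φ₂ · cos Δλ )
  = atan2(0.20915, 0.78348) = 14.947° → normalised to [0°, 360°): 14.947°.

15°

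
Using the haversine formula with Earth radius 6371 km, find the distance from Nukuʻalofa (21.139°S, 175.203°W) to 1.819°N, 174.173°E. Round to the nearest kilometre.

2802 km

Δλ = 174.173 − -175.203 = 349.376°; wrapped into (−180°, 180°]: -10.624°.
Δφ = 1.819 − -21.139 = 22.958°.
a = sin²(Δφ/2) + cos φ₁ · cos φ₂ · sin²(Δλ/2) = 0.047595.
c = 2·atan2(√a, √(1−a)) = 0.43986 rad → d = 6371·c ≈ 2802.36 km.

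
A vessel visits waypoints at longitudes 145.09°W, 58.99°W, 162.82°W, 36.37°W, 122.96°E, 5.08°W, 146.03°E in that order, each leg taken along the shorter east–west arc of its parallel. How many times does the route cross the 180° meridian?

Leg 1: -145.09° → -58.99°, shortest Δλ = 86.1° (east) — does not cross 180°.
Leg 2: -58.99° → -162.82°, shortest Δλ = -103.83° (west) — does not cross 180°.
Leg 3: -162.82° → -36.37°, shortest Δλ = 126.45° (east) — does not cross 180°.
Leg 4: -36.37° → +122.96°, shortest Δλ = 159.33° (east) — does not cross 180°.
Leg 5: +122.96° → -5.08°, shortest Δλ = -128.04° (west) — does not cross 180°.
Leg 6: -5.08° → +146.03°, shortest Δλ = 151.11° (east) — does not cross 180°.
Total crossings: 0.

0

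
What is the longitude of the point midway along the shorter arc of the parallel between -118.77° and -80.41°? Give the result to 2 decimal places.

-99.59°

Signed shortest Δλ from -118.77° to -80.41° is +38.36°.
Midpoint longitude = -118.77° + (+38.36°)/2 = -118.77° + 19.18° = -99.59°.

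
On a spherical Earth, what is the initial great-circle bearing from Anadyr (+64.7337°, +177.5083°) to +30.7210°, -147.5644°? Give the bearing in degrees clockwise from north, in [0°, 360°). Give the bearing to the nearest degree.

130°

Δλ = -147.5644 − 177.5083 = -325.0727°; wrapped into (−180°, 180°]: 34.9273°.
θ = atan2( sin Δλ · cos φ₂ , cos φ₁ · sin φ₂ − sin φ₁ · cos φ₂ · cos Δλ )
  = atan2(0.49219, -0.41935) = 130.431° → normalised to [0°, 360°): 130.431°.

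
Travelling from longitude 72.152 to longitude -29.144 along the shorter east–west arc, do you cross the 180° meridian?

Signed shortest Δλ = ((-29.144 − 72.152 + 180) mod 360) − 180 = -101.296°.
Going west by 101.296° from +72.152° reaches -29.144° without touching 180°.

No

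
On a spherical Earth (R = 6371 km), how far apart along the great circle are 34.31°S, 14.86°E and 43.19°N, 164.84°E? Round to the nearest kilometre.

Δλ = 164.84 − 14.86 = 149.98°.
Δφ = 43.19 − -34.31 = 77.50°.
a = sin²(Δφ/2) + cos φ₁ · cos φ₂ · sin²(Δλ/2) = 0.953613.
c = 2·atan2(√a, √(1−a)) = 2.70744 rad → d = 6371·c ≈ 17249.08 km.

17249 km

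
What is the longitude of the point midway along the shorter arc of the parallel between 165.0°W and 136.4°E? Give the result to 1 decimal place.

165.7°E

Signed shortest Δλ from -165.0° to +136.4° is -58.6°.
Midpoint longitude = -165.0° + (-58.6°)/2 = -165.0° − 29.3° = -194.3°.
Normalise into (−180°, 180°]: +165.7°.
(The naïve average (-165.0 + +136.4)/2 = -14.3° is on the wrong side of the globe.)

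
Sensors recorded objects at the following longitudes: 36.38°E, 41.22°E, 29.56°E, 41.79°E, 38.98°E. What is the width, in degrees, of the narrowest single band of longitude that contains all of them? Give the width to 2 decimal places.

12.23°

Sort the longitudes: +29.56°, +36.38°, +38.98°, +41.22°, +41.79°.
Eastward gaps between consecutive values (wrapping around): 6.82°, 2.60°, 2.24°, 0.57°, 347.77°.
Largest gap = 347.77° ⇒ minimal covering band is its complement: 360° − 347.77° = 12.23°.
Band runs from +29.56° eastward to +41.79°.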